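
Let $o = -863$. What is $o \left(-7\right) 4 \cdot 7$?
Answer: $169148$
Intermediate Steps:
$o \left(-7\right) 4 \cdot 7 = - 863 \left(-7\right) 4 \cdot 7 = - 863 \left(\left(-28\right) 7\right) = \left(-863\right) \left(-196\right) = 169148$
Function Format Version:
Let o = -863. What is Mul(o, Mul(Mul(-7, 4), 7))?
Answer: 169148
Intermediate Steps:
Mul(o, Mul(Mul(-7, 4), 7)) = Mul(-863, Mul(Mul(-7, 4), 7)) = Mul(-863, Mul(-28, 7)) = Mul(-863, -196) = 169148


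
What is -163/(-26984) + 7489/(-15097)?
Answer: -199622365/407377448 ≈ -0.49002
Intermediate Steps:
-163/(-26984) + 7489/(-15097) = -163*(-1/26984) + 7489*(-1/15097) = 163/26984 - 7489/15097 = -199622365/407377448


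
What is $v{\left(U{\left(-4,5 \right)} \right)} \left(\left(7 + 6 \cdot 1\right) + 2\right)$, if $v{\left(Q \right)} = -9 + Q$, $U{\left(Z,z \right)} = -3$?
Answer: $-180$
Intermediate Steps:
$v{\left(U{\left(-4,5 \right)} \right)} \left(\left(7 + 6 \cdot 1\right) + 2\right) = \left(-9 - 3\right) \left(\left(7 + 6 \cdot 1\right) + 2\right) = - 12 \left(\left(7 + 6\right) + 2\right) = - 12 \left(13 + 2\right) = \left(-12\right) 15 = -180$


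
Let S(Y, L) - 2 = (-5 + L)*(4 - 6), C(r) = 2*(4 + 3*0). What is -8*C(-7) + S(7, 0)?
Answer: -52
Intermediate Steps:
C(r) = 8 (C(r) = 2*(4 + 0) = 2*4 = 8)
S(Y, L) = 12 - 2*L (S(Y, L) = 2 + (-5 + L)*(4 - 6) = 2 + (-5 + L)*(-2) = 2 + (10 - 2*L) = 12 - 2*L)
-8*C(-7) + S(7, 0) = -8*8 + (12 - 2*0) = -64 + (12 + 0) = -64 + 12 = -52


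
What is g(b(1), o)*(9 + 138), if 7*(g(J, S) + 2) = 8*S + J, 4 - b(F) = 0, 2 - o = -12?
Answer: 2142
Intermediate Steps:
o = 14 (o = 2 - 1*(-12) = 2 + 12 = 14)
b(F) = 4 (b(F) = 4 - 1*0 = 4 + 0 = 4)
g(J, S) = -2 + J/7 + 8*S/7 (g(J, S) = -2 + (8*S + J)/7 = -2 + (J + 8*S)/7 = -2 + (J/7 + 8*S/7) = -2 + J/7 + 8*S/7)
g(b(1), o)*(9 + 138) = (-2 + (⅐)*4 + (8/7)*14)*(9 + 138) = (-2 + 4/7 + 16)*147 = (102/7)*147 = 2142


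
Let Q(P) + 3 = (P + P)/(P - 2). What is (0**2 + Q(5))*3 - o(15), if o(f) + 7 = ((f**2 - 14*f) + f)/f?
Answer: 6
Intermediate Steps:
Q(P) = -3 + 2*P/(-2 + P) (Q(P) = -3 + (P + P)/(P - 2) = -3 + (2*P)/(-2 + P) = -3 + 2*P/(-2 + P))
o(f) = -7 + (f**2 - 13*f)/f (o(f) = -7 + ((f**2 - 14*f) + f)/f = -7 + (f**2 - 13*f)/f)
(0**2 + Q(5))*3 - o(15) = (0**2 + (6 - 1*5)/(-2 + 5))*3 - (-20 + 15) = (0 + (6 - 5)/3)*3 - 1*(-5) = (0 + (1/3)*1)*3 + 5 = (0 + 1/3)*3 + 5 = (1/3)*3 + 5 = 1 + 5 = 6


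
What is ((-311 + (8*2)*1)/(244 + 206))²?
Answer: 3481/8100 ≈ 0.42975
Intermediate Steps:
((-311 + (8*2)*1)/(244 + 206))² = ((-311 + 16*1)/450)² = ((-311 + 16)*(1/450))² = (-295*1/450)² = (-59/90)² = 3481/8100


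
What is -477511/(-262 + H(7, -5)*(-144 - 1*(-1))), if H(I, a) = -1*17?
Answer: -477511/2169 ≈ -220.15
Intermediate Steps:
H(I, a) = -17
-477511/(-262 + H(7, -5)*(-144 - 1*(-1))) = -477511/(-262 - 17*(-144 - 1*(-1))) = -477511/(-262 - 17*(-144 + 1)) = -477511/(-262 - 17*(-143)) = -477511/(-262 + 2431) = -477511/2169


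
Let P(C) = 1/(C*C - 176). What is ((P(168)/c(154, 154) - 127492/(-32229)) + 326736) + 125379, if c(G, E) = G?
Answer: 62939337316841413/139209684768 ≈ 4.5212e+5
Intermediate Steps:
P(C) = 1/(-176 + C²) (P(C) = 1/(C² - 176) = 1/(-176 + C²))
((P(168)/c(154, 154) - 127492/(-32229)) + 326736) + 125379 = ((1/(-176 + 168²*154) - 127492/(-32229)) + 326736) + 125379 = (((1/154)/(-176 + 28224) - 127492*(-1/32229)) + 326736) + 125379 = (((1/154)/28048 + 127492/32229) + 326736) + 125379 = (((1/28048)*(1/154) + 127492/32229) + 326736) + 125379 = ((1/4319392 + 127492/32229) + 326736) + 125379 = (550687957093/139209684768 + 326736) + 125379 = 45485366250314341/139209684768 + 125379 = 62939337316841413/139209684768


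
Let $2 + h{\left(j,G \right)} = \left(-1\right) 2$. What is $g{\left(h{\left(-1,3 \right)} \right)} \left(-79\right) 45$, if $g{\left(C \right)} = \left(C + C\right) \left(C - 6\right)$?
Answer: $-284400$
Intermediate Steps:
$h{\left(j,G \right)} = -4$ ($h{\left(j,G \right)} = -2 - 2 = -4$)
$g{\left(C \right)} = 2 C \left(-6 + C\right)$
$g{\left(h{\left(-1,3 \right)} \right)} \left(-79\right) 45 = 2 \left(-4\right) \left(-6 - 4\right) \left(-79\right) 45 = 2 \left(-4\right) \left(-10\right) \left(-79\right) 45 = 80 \left(-79\right) 45 = \left(-6320\right) 45 = -284400$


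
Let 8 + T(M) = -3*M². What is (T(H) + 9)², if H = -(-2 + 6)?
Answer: 2209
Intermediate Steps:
H = -4 (H = -1*4 = -4)
T(M) = -8 - 3*M²
(T(H) + 9)² = ((-8 - 3*(-4)²) + 9)² = ((-8 - 3*16) + 9)² = ((-8 - 48) + 9)² = (-56 + 9)² = (-47)² = 2209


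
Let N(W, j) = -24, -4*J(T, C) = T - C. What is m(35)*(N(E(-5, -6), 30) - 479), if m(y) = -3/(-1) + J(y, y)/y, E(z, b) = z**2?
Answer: -1509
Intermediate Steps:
J(T, C) = -T/4 + C/4 (J(T, C) = -(T - C)/4 = -T/4 + C/4)
m(y) = 3 (m(y) = -3/(-1) + (-y/4 + y/4)/y = -3*(-1) + 0/y = 3 + 0 = 3)
m(35)*(N(E(-5, -6), 30) - 479) = 3*(-24 - 479) = 3*(-503) = -1509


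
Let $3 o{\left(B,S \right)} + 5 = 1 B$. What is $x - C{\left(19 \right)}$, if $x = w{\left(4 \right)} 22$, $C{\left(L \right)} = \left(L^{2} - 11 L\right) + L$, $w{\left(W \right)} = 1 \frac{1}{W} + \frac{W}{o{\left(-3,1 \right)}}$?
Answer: $- \frac{397}{2} \approx -198.5$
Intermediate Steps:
$o{\left(B,S \right)} = - \frac{5}{3} + \frac{B}{3}$ ($o{\left(B,S \right)} = - \frac{5}{3} + \frac{1 B}{3} = - \frac{5}{3} + \frac{B}{3}$)
$w{\left(W \right)} = \frac{1}{W} - \frac{3 W}{8}$ ($w{\left(W \right)} = 1 \frac{1}{W} + \frac{W}{- \frac{5}{3} + \frac{1}{3} \left(-3\right)} = \frac{1}{W} + \frac{W}{- \frac{5}{3} - 1} = \frac{1}{W} + \frac{W}{- \frac{8}{3}} = \frac{1}{W} + W \left(- \frac{3}{8}\right) = \frac{1}{W} - \frac{3 W}{8}$)
$C{\left(L \right)} = L^{2} - 10 L$
$x = - \frac{55}{2}$ ($x = \left(\frac{1}{4} - \frac{3}{2}\right) 22 = \left(- \frac{5}{4}\right) 22 = - \frac{55}{2} \approx -27.5$)
$x - C{\left(19 \right)} = - \frac{55}{2} - 19 \left(-10 + 19\right) = - \frac{55}{2} - 19 \cdot 9 = - \frac{55}{2} - 171 = - \frac{397}{2}$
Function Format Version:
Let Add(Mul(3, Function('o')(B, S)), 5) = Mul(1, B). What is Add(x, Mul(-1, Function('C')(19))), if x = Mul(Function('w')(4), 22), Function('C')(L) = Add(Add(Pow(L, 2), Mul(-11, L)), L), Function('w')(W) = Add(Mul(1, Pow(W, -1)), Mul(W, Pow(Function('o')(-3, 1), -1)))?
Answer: Rational(-397, 2) ≈ -198.50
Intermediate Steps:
Function('o')(B, S) = Add(Rational(-5, 3), Mul(Rational(1, 3), B)) (Function('o')(B, S) = Add(Rational(-5, 3), Mul(Rational(1, 3), Mul(1, B))) = Add(Rational(-5, 3), Mul(Rational(1, 3), B)))
Function('w')(W) = Add(Pow(W, -1), Mul(Rational(-3, 8), W)) (Function('w')(W) = Add(Mul(1, Pow(W, -1)), Mul(W, Pow(Add(Rational(-5, 3), Mul(Rational(1, 3), -3)), -1))) = Add(Pow(W, -1), Mul(W, Pow(Add(Rational(-5, 3), -1), -1))) = Add(Pow(W, -1), Mul(W, Pow(Rational(-8, 3), -1))) = Add(Pow(W, -1), Mul(W, Rational(-3, 8))) = Add(Pow(W, -1), Mul(Rational(-3, 8), W)))
Function('C')(L) = Add(Pow(L, 2), Mul(-10, L))
x = Rational(-55, 2) (x = Mul(Add(Pow(4, -1), Mul(Rational(-3, 8), 4)), 22) = Mul(Add(Rational(1, 4), Rational(-3, 2)), 22) = Mul(Rational(-5, 4), 22) = Rational(-55, 2) ≈ -27.500)
Add(x, Mul(-1, Function('C')(19))) = Add(Rational(-55, 2), Mul(-1, Mul(19, Add(-10, 19)))) = Add(Rational(-55, 2), Mul(-1, Mul(19, 9))) = Add(Rational(-55, 2), Mul(-1, 171)) = Add(Rational(-55, 2), -171) = Rational(-397, 2)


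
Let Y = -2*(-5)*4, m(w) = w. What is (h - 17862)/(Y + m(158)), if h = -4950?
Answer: -3802/33 ≈ -115.21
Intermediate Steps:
Y = 40 (Y = 10*4 = 40)
(h - 17862)/(Y + m(158)) = (-4950 - 17862)/(40 + 158) = -22812/198 = -22812*1/198 = -3802/33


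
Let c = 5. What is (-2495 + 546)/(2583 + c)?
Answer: -1949/2588 ≈ -0.75309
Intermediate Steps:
(-2495 + 546)/(2583 + c) = (-2495 + 546)/(2583 + 5) = -1949/2588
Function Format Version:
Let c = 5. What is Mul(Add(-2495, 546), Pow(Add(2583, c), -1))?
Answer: Rational(-1949, 2588) ≈ -0.75309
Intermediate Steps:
Mul(Add(-2495, 546), Pow(Add(2583, c), -1)) = Mul(Add(-2495, 546), Pow(Add(2583, 5), -1)) = Mul(-1949, Pow(2588, -1)) = Mul(-1949, Rational(1, 2588)) = Rational(-1949, 2588)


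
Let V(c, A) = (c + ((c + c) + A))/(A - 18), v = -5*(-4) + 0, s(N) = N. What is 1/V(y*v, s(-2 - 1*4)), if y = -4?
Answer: 4/41 ≈ 0.097561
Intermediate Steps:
v = 20 (v = 20 + 0 = 20)
V(c, A) = (A + 3*c)/(-18 + A) (V(c, A) = (c + (2*c + A))/(-18 + A) = (c + (A + 2*c))/(-18 + A) = (A + 3*c)/(-18 + A))
1/V(y*v, s(-2 - 1*4)) = 1/(((-2 - 1*4) + 3*(-4*20))/(-18 + (-2 - 1*4))) = 1/(((-2 - 4) + 3*(-80))/(-18 + (-2 - 4))) = 1/((-6 - 240)/(-18 - 6)) = 1/(-246/(-24)) = 1/(-1/24*(-246)) = 1/(41/4) = 4/41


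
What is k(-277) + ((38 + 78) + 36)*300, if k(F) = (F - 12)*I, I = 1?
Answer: 45311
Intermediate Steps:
k(F) = -12 + F (k(F) = (F - 12)*1 = (-12 + F)*1 = -12 + F)
k(-277) + ((38 + 78) + 36)*300 = (-12 - 277) + ((38 + 78) + 36)*300 = -289 + (116 + 36)*300 = -289 + 152*300 = -289 + 45600 = 45311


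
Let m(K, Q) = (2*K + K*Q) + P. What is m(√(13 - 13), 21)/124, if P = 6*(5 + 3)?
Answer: 12/31 ≈ 0.38710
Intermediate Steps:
P = 48 (P = 6*8 = 48)
m(K, Q) = 48 + 2*K + K*Q (m(K, Q) = (2*K + K*Q) + 48 = 48 + 2*K + K*Q)
m(√(13 - 13), 21)/124 = (48 + 2*√(13 - 13) + √(13 - 13)*21)/124 = (48 + 2*√0 + √0*21)*(1/124) = (48 + 2*0 + 0*21)*(1/124) = (48 + 0 + 0)*(1/124) = 48*(1/124) = 12/31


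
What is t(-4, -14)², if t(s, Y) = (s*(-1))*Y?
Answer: 3136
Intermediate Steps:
t(s, Y) = -Y*s (t(s, Y) = (-s)*Y = -Y*s)
t(-4, -14)² = (-1*(-14)*(-4))² = (-56)² = 3136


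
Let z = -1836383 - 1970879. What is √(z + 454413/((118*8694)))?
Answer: I*√12367188769030403/56994 ≈ 1951.2*I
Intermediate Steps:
z = -3807262
√(z + 454413/((118*8694))) = √(-3807262 + 454413/((118*8694))) = √(-3807262 + 454413/1025892) = √(-3807262 + 454413*(1/1025892)) = √(-3807262 + 151471/341964) = √(-1301946391097/341964) = I*√12367188769030403/56994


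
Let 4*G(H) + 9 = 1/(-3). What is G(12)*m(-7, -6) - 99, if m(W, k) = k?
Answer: -85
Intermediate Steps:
G(H) = -7/3 (G(H) = -9/4 + (¼)/(-3) = -9/4 + (¼)*(-⅓) = -9/4 - 1/12 = -7/3)
G(12)*m(-7, -6) - 99 = -7/3*(-6) - 99 = 14 - 99 = -85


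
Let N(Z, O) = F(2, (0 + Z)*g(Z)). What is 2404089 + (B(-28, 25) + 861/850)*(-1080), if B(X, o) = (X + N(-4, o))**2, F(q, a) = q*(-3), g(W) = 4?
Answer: 98133777/85 ≈ 1.1545e+6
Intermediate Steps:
F(q, a) = -3*q
N(Z, O) = -6 (N(Z, O) = -3*2 = -6)
B(X, o) = (-6 + X)**2 (B(X, o) = (X - 6)**2 = (-6 + X)**2)
2404089 + (B(-28, 25) + 861/850)*(-1080) = 2404089 + ((-6 - 28)**2 + 861/850)*(-1080) = 2404089 + ((-34)**2 + 861*(1/850))*(-1080) = 2404089 + (1156 + 861/850)*(-1080) = 2404089 + (983461/850)*(-1080) = 2404089 - 106213788/85 = 98133777/85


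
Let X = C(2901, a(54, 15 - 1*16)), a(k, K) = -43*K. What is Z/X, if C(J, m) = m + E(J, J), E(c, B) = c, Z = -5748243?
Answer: -5748243/2944 ≈ -1952.5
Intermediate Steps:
C(J, m) = J + m (C(J, m) = m + J = J + m)
X = 2944 (X = 2901 - 43*(15 - 1*16) = 2901 - 43*(15 - 16) = 2901 - 43*(-1) = 2901 + 43 = 2944)
Z/X = -5748243/2944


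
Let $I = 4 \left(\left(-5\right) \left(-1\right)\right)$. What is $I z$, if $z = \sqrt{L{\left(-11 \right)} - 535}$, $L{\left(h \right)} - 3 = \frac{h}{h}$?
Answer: $60 i \sqrt{59} \approx 460.87 i$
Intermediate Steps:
$L{\left(h \right)} = 4$ ($L{\left(h \right)} = 3 + \frac{h}{h} = 3 + 1 = 4$)
$I = 20$ ($I = 4 \cdot 5 = 20$)
$z = 3 i \sqrt{59}$ ($z = \sqrt{4 - 535} = \sqrt{-531} = 3 i \sqrt{59} \approx 23.043 i$)
$I z = 20 \cdot 3 i \sqrt{59} = 60 i \sqrt{59}$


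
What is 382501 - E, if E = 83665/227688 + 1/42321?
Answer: 409529990758855/1070664872 ≈ 3.8250e+5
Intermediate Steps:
E = 393446017/1070664872 (E = 83665*(1/227688) + 1/42321 = 83665/227688 + 1/42321 = 393446017/1070664872 ≈ 0.36748)
382501 - E = 382501 - 1*393446017/1070664872 = 382501 - 393446017/1070664872 = 409529990758855/1070664872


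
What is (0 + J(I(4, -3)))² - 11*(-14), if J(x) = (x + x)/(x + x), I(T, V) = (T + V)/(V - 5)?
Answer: 155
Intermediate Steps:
I(T, V) = (T + V)/(-5 + V)
J(x) = 1 (J(x) = (2*x)/((2*x)) = (2*x)*(1/(2*x)) = 1)
(0 + J(I(4, -3)))² - 11*(-14) = (0 + 1)² - 11*(-14) = 1² + 154 = 1 + 154 = 155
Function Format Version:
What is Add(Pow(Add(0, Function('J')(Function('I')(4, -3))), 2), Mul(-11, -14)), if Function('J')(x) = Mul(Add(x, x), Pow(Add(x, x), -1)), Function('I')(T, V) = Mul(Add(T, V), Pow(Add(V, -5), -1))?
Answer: 155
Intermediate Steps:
Function('I')(T, V) = Mul(Pow(Add(-5, V), -1), Add(T, V)) (Function('I')(T, V) = Mul(Add(T, V), Pow(Add(-5, V), -1)) = Mul(Pow(Add(-5, V), -1), Add(T, V)))
Function('J')(x) = 1 (Function('J')(x) = Mul(Mul(2, x), Pow(Mul(2, x), -1)) = Mul(Mul(2, x), Mul(Rational(1, 2), Pow(x, -1))) = 1)
Add(Pow(Add(0, Function('J')(Function('I')(4, -3))), 2), Mul(-11, -14)) = Add(Pow(Add(0, 1), 2), Mul(-11, -14)) = Add(Pow(1, 2), 154) = Add(1, 154) = 155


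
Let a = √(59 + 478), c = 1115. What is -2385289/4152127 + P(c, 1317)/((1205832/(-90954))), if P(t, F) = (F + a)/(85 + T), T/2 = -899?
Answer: -246092288906741/476477383710524 + 5053*√537/114755012 ≈ -0.51546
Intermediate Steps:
T = -1798 (T = 2*(-899) = -1798)
a = √537 ≈ 23.173
P(t, F) = -F/1713 - √537/1713 (P(t, F) = (F + √537)/(85 - 1798) = (F + √537)/(-1713) = (F + √537)*(-1/1713) = -F/1713 - √537/1713)
-2385289/4152127 + P(c, 1317)/((1205832/(-90954))) = -2385289/4152127 + (-1/1713*1317 - √537/1713)/((1205832/(-90954))) = -2385289*1/4152127 + (-439/571 - √537/1713)/((1205832*(-1/90954))) = -2385289/4152127 + (-439/571 - √537/1713)/(-200972/15159) = -2385289/4152127 + (-439/571 - √537/1713)*(-15159/200972) = -2385289/4152127 + (6654801/114755012 + 5053*√537/114755012) = -246092288906741/476477383710524 + 5053*√537/114755012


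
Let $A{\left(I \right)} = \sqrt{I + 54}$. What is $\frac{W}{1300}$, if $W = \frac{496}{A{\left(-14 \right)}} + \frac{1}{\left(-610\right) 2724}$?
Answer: $- \frac{1}{2160132000} + \frac{31 \sqrt{10}}{1625} \approx 0.060327$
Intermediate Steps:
$A{\left(I \right)} = \sqrt{54 + I}$
$W = - \frac{1}{1661640} + \frac{124 \sqrt{10}}{5}$ ($W = \frac{496}{\sqrt{54 - 14}} + \frac{1}{\left(-610\right) 2724} = \frac{496}{\sqrt{40}} - \frac{1}{1661640} = \frac{496}{2 \sqrt{10}} - \frac{1}{1661640} = 496 \frac{\sqrt{10}}{20} - \frac{1}{1661640} = \frac{124 \sqrt{10}}{5} - \frac{1}{1661640} = - \frac{1}{1661640} + \frac{124 \sqrt{10}}{5} \approx 78.424$)
$\frac{W}{1300} = \frac{- \frac{1}{1661640} + \frac{124 \sqrt{10}}{5}}{1300} = \left(- \frac{1}{1661640} + \frac{124 \sqrt{10}}{5}\right) \frac{1}{1300} = - \frac{1}{2160132000} + \frac{31 \sqrt{10}}{1625}$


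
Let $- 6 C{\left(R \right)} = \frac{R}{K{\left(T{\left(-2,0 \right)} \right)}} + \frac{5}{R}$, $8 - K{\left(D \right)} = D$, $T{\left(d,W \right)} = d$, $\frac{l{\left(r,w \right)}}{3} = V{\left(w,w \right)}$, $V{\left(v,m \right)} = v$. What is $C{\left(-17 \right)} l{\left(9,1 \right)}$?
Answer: $\frac{339}{340} \approx 0.99706$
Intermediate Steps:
$l{\left(r,w \right)} = 3 w$
$K{\left(D \right)} = 8 - D$
$C{\left(R \right)} = - \frac{5}{6 R} - \frac{R}{60}$ ($C{\left(R \right)} = - \frac{\frac{R}{8 - -2} + \frac{5}{R}}{6} = - \frac{\frac{R}{8 + 2} + \frac{5}{R}}{6} = - \frac{\frac{R}{10} + \frac{5}{R}}{6} = - \frac{\frac{5}{R} + \frac{R}{10}}{6} = - \frac{5}{6 R} - \frac{R}{60}$)
$C{\left(-17 \right)} l{\left(9,1 \right)} = \frac{-50 - \left(-17\right)^{2}}{60 \left(-17\right)} 3 \cdot 1 = \frac{1}{60} \left(- \frac{1}{17}\right) \left(-50 - 289\right) 3 = \frac{1}{60} \left(- \frac{1}{17}\right) \left(-339\right) 3 = \frac{113}{340} \cdot 3 = \frac{339}{340}$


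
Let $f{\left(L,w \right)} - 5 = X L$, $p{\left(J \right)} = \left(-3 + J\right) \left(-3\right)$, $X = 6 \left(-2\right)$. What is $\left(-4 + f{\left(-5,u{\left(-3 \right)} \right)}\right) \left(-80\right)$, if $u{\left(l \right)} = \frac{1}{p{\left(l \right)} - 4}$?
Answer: $-4880$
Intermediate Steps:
$X = -12$
$p{\left(J \right)} = 9 - 3 J$
$u{\left(l \right)} = \frac{1}{5 - 3 l}$ ($u{\left(l \right)} = \frac{1}{\left(9 - 3 l\right) - 4} = \frac{1}{5 - 3 l}$)
$f{\left(L,w \right)} = 5 - 12 L$
$\left(-4 + f{\left(-5,u{\left(-3 \right)} \right)}\right) \left(-80\right) = \left(-4 + \left(5 - -60\right)\right) \left(-80\right) = \left(-4 + \left(5 + 60\right)\right) \left(-80\right) = \left(-4 + 65\right) \left(-80\right) = 61 \left(-80\right) = -4880$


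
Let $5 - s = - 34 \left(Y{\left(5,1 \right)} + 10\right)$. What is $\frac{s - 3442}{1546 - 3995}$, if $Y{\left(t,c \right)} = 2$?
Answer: $\frac{3029}{2449} \approx 1.2368$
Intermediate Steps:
$s = 413$ ($s = 5 - - 34 \left(2 + 10\right) = 5 - \left(-34\right) 12 = 5 - -408 = 5 + 408 = 413$)
$\frac{s - 3442}{1546 - 3995} = \frac{413 - 3442}{1546 - 3995} = - \frac{3029}{-2449} = \left(-3029\right) \left(- \frac{1}{2449}\right) = \frac{3029}{2449}$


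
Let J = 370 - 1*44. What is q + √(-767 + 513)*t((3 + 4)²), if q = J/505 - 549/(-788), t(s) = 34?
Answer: 534133/397940 + 34*I*√254 ≈ 1.3422 + 541.87*I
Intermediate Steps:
J = 326 (J = 370 - 44 = 326)
q = 534133/397940 (q = 326/505 - 549/(-788) = 326*(1/505) - 549*(-1/788) = 326/505 + 549/788 = 534133/397940 ≈ 1.3422)
q + √(-767 + 513)*t((3 + 4)²) = 534133/397940 + √(-767 + 513)*34 = 534133/397940 + √(-254)*34 = 534133/397940 + (I*√254)*34 = 534133/397940 + 34*I*√254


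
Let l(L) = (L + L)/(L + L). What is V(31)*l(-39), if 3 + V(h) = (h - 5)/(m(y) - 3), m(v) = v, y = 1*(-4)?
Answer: -47/7 ≈ -6.7143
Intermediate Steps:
y = -4
l(L) = 1 (l(L) = (2*L)/((2*L)) = (2*L)*(1/(2*L)) = 1)
V(h) = -16/7 - h/7 (V(h) = -3 + (h - 5)/(-4 - 3) = -3 + (-5 + h)/(-7) = -3 + (-5 + h)*(-⅐) = -3 + (5/7 - h/7) = -16/7 - h/7)
V(31)*l(-39) = (-16/7 - ⅐*31)*1 = (-16/7 - 31/7)*1 = -47/7*1 = -47/7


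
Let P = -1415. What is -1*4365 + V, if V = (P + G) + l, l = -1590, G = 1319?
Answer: -6051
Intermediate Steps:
V = -1686 (V = (-1415 + 1319) - 1590 = -96 - 1590 = -1686)
-1*4365 + V = -1*4365 - 1686 = -4365 - 1686 = -6051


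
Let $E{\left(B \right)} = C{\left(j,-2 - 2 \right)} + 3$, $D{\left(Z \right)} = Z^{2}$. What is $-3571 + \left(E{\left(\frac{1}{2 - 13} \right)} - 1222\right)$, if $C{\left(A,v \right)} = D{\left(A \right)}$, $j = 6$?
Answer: $-4754$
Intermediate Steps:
$C{\left(A,v \right)} = A^{2}$
$E{\left(B \right)} = 39$ ($E{\left(B \right)} = 6^{2} + 3 = 36 + 3 = 39$)
$-3571 + \left(E{\left(\frac{1}{2 - 13} \right)} - 1222\right) = -3571 + \left(39 - 1222\right) = -3571 - 1183 = -4754$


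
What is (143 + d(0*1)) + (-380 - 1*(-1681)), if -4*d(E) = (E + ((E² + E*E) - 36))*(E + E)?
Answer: 1444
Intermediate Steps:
d(E) = -E*(-36 + E + 2*E²)/2 (d(E) = -(E + ((E² + E*E) - 36))*(E + E)/4 = -(E + ((E² + E²) - 36))*2*E/4 = -(E + (2*E² - 36))*2*E/4 = -(E + (-36 + 2*E²))*2*E/4 = -(-36 + E + 2*E²)*2*E/4 = -E*(-36 + E + 2*E²)/2)
(143 + d(0*1)) + (-380 - 1*(-1681)) = (143 + (0*1)*(36 - 0 - 2*(0*1)²)/2) + (-380 - 1*(-1681)) = (143 + (½)*0*(36 - 1*0 - 2*0²)) + (-380 + 1681) = (143 + (½)*0*(36 + 0 - 2*0)) + 1301 = (143 + (½)*0*(36 + 0 + 0)) + 1301 = (143 + (½)*0*36) + 1301 = (143 + 0) + 1301 = 143 + 1301 = 1444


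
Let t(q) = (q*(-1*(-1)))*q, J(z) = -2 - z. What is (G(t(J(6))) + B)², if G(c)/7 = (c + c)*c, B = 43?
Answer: 3293267769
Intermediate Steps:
t(q) = q² (t(q) = (q*1)*q = q*q = q²)
G(c) = 14*c² (G(c) = 7*((c + c)*c) = 7*((2*c)*c) = 7*(2*c²) = 14*c²)
(G(t(J(6))) + B)² = (14*((-2 - 1*6)²)² + 43)² = (14*((-2 - 6)²)² + 43)² = (14*((-8)²)² + 43)² = (14*64² + 43)² = (14*4096 + 43)² = (57344 + 43)² = 57387² = 3293267769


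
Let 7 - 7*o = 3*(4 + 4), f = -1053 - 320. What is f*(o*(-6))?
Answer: -140046/7 ≈ -20007.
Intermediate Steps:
f = -1373
o = -17/7 (o = 1 - 3*(4 + 4)/7 = 1 - 3*8/7 = 1 - 1/7*24 = 1 - 24/7 = -17/7 ≈ -2.4286)
f*(o*(-6)) = -(-23341)*(-6)/7 = -1373*102/7 = -140046/7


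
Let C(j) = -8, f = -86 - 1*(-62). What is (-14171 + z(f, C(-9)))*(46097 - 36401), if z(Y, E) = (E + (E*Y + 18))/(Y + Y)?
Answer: -137442820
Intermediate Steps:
f = -24 (f = -86 + 62 = -24)
z(Y, E) = (18 + E + E*Y)/(2*Y) (z(Y, E) = (E + (18 + E*Y))/((2*Y)) = (18 + E + E*Y)*(1/(2*Y)) = (18 + E + E*Y)/(2*Y))
(-14171 + z(f, C(-9)))*(46097 - 36401) = (-14171 + (1/2)*(18 - 8 - 8*(-24))/(-24))*(46097 - 36401) = (-14171 + (1/2)*(-1/24)*(18 - 8 + 192))*9696 = (-14171 + (1/2)*(-1/24)*202)*9696 = (-14171 - 101/24)*9696 = -340205/24*9696 = -137442820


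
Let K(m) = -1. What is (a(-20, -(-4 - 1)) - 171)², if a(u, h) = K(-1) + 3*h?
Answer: 24649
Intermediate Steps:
a(u, h) = -1 + 3*h
(a(-20, -(-4 - 1)) - 171)² = ((-1 + 3*(-(-4 - 1))) - 171)² = ((-1 + 3*(-1*(-5))) - 171)² = ((-1 + 3*5) - 171)² = ((-1 + 15) - 171)² = (14 - 171)² = (-157)² = 24649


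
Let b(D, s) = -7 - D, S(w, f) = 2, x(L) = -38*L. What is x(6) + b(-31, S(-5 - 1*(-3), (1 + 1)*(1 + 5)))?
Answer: -204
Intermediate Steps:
x(6) + b(-31, S(-5 - 1*(-3), (1 + 1)*(1 + 5))) = -38*6 + (-7 - 1*(-31)) = -228 + (-7 + 31) = -228 + 24 = -204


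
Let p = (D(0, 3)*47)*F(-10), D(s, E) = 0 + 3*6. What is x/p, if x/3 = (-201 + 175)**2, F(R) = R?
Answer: -169/705 ≈ -0.23972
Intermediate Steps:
D(s, E) = 18 (D(s, E) = 0 + 18 = 18)
x = 2028 (x = 3*(-201 + 175)**2 = 3*(-26)**2 = 3*676 = 2028)
p = -8460 (p = (18*47)*(-10) = 846*(-10) = -8460)
x/p = 2028/(-8460) = 2028*(-1/8460) = -169/705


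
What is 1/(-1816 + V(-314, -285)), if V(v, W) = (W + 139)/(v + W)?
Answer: -599/1087638 ≈ -0.00055073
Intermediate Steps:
V(v, W) = (139 + W)/(W + v)
1/(-1816 + V(-314, -285)) = 1/(-1816 + (139 - 285)/(-285 - 314)) = 1/(-1816 - 146/(-599)) = 1/(-1816 - 1/599*(-146)) = 1/(-1816 + 146/599) = 1/(-1087638/599) = -599/1087638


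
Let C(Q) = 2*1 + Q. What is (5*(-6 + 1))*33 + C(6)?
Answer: -817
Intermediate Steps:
C(Q) = 2 + Q
(5*(-6 + 1))*33 + C(6) = (5*(-6 + 1))*33 + (2 + 6) = (5*(-5))*33 + 8 = -25*33 + 8 = -825 + 8 = -817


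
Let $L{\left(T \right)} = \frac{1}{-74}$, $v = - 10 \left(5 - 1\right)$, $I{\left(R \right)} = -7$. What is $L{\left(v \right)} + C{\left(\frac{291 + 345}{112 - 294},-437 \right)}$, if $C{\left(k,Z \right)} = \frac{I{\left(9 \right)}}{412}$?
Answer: $- \frac{465}{15244} \approx -0.030504$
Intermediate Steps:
$v = -40$ ($v = \left(-10\right) 4 = -40$)
$C{\left(k,Z \right)} = - \frac{7}{412}$
$L{\left(T \right)} = - \frac{1}{74}$
$L{\left(v \right)} + C{\left(\frac{291 + 345}{112 - 294},-437 \right)} = - \frac{1}{74} - \frac{7}{412} = - \frac{465}{15244}$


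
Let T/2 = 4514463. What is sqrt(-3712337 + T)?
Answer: sqrt(5316589) ≈ 2305.8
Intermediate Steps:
T = 9028926 (T = 2*4514463 = 9028926)
sqrt(-3712337 + T) = sqrt(-3712337 + 9028926) = sqrt(5316589)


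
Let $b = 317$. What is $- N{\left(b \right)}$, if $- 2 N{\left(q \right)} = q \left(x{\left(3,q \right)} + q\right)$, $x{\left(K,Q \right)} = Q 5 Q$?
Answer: $79687777$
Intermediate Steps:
$x{\left(K,Q \right)} = 5 Q^{2}$ ($x{\left(K,Q \right)} = 5 Q Q = 5 Q^{2}$)
$N{\left(q \right)} = - \frac{q \left(q + 5 q^{2}\right)}{2}$ ($N{\left(q \right)} = - \frac{q \left(5 q^{2} + q\right)}{2} = - \frac{q \left(q + 5 q^{2}\right)}{2}$)
$- N{\left(b \right)} = - \frac{\left(-1\right) 317^{2} \left(1 + 5 \cdot 317\right)}{2} = - \frac{\left(-1\right) 100489 \left(1 + 1585\right)}{2} = - \frac{\left(-1\right) 100489 \cdot 1586}{2} = \left(-1\right) \left(-79687777\right) = 79687777$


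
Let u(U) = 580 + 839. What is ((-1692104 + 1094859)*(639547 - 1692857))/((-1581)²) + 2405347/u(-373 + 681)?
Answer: 299560897790239/1182292353 ≈ 2.5337e+5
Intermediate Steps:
u(U) = 1419
((-1692104 + 1094859)*(639547 - 1692857))/((-1581)²) + 2405347/u(-373 + 681) = ((-1692104 + 1094859)*(639547 - 1692857))/((-1581)²) + 2405347/1419 = -597245*(-1053310)/2499561 + 2405347*(1/1419) = 629084130950*(1/2499561) + 2405347/1419 = 629084130950/2499561 + 2405347/1419 = 299560897790239/1182292353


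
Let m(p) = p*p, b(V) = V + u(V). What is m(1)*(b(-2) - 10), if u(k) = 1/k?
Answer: -25/2 ≈ -12.500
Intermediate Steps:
u(k) = 1/k
b(V) = V + 1/V
m(p) = p²
m(1)*(b(-2) - 10) = 1²*((-2 + 1/(-2)) - 10) = 1*((-2 - ½) - 10) = 1*(-5/2 - 10) = 1*(-25/2) = -25/2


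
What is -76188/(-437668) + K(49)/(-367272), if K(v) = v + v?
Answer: 498907637/2870414316 ≈ 0.17381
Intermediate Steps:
K(v) = 2*v
-76188/(-437668) + K(49)/(-367272) = -76188/(-437668) + (2*49)/(-367272) = -76188*(-1/437668) + 98*(-1/367272) = 2721/15631 - 49/183636 = 498907637/2870414316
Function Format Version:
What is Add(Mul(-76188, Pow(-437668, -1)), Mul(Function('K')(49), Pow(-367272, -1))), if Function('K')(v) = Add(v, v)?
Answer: Rational(498907637, 2870414316) ≈ 0.17381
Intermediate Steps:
Function('K')(v) = Mul(2, v)
Add(Mul(-76188, Pow(-437668, -1)), Mul(Function('K')(49), Pow(-367272, -1))) = Add(Mul(-76188, Pow(-437668, -1)), Mul(Mul(2, 49), Pow(-367272, -1))) = Add(Mul(-76188, Rational(-1, 437668)), Mul(98, Rational(-1, 367272))) = Add(Rational(2721, 15631), Rational(-49, 183636)) = Rational(498907637, 2870414316)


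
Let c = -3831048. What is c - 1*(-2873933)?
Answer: -957115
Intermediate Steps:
c - 1*(-2873933) = -3831048 - 1*(-2873933) = -3831048 + 2873933 = -957115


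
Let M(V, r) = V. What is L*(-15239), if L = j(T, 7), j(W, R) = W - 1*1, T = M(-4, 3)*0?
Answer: 15239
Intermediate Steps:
T = 0 (T = -4*0 = 0)
j(W, R) = -1 + W (j(W, R) = W - 1 = -1 + W)
L = -1 (L = -1 + 0 = -1)
L*(-15239) = -1*(-15239) = 15239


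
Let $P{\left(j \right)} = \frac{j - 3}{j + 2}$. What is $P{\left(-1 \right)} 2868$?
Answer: $-11472$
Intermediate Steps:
$P{\left(j \right)} = \frac{-3 + j}{2 + j}$
$P{\left(-1 \right)} 2868 = \frac{-3 - 1}{2 - 1} \cdot 2868 = 1^{-1} \left(-4\right) 2868 = 1 \left(-4\right) 2868 = \left(-4\right) 2868 = -11472$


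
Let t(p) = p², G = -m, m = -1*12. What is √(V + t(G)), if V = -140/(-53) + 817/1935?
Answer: √92947955/795 ≈ 12.127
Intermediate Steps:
m = -12
V = 7307/2385 (V = -140*(-1/53) + 817*(1/1935) = 140/53 + 19/45 = 7307/2385 ≈ 3.0637)
G = 12 (G = -1*(-12) = 12)
√(V + t(G)) = √(7307/2385 + 12²) = √(7307/2385 + 144) = √(350747/2385) = √92947955/795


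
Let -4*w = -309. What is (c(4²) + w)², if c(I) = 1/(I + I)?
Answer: 6115729/1024 ≈ 5972.4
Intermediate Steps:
w = 309/4 (w = -¼*(-309) = 309/4 ≈ 77.250)
c(I) = 1/(2*I)
(c(4²) + w)² = (1/(2*(4²)) + 309/4)² = ((½)/16 + 309/4)² = ((½)*(1/16) + 309/4)² = (1/32 + 309/4)² = (2473/32)² = 6115729/1024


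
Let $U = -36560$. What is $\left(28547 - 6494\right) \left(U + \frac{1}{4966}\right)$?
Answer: $- \frac{4003875616827}{4966} \approx -8.0626 \cdot 10^{8}$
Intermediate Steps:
$\left(28547 - 6494\right) \left(U + \frac{1}{4966}\right) = \left(28547 - 6494\right) \left(-36560 + \frac{1}{4966}\right) = 22053 \left(-36560 + \frac{1}{4966}\right) = 22053 \left(- \frac{181556959}{4966}\right) = - \frac{4003875616827}{4966}$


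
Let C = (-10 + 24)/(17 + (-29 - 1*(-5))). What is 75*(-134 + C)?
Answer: -10200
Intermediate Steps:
C = -2 (C = 14/(17 + (-29 + 5)) = 14/(17 - 24) = 14/(-7) = 14*(-⅐) = -2)
75*(-134 + C) = 75*(-134 - 2) = 75*(-136) = -10200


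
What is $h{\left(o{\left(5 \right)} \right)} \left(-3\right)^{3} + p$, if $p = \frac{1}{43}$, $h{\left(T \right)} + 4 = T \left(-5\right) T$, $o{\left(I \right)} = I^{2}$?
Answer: $\frac{3632770}{43} \approx 84483.0$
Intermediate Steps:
$h{\left(T \right)} = -4 - 5 T^{2}$ ($h{\left(T \right)} = -4 + T \left(-5\right) T = -4 + - 5 T T = -4 - 5 T^{2}$)
$p = \frac{1}{43} \approx 0.023256$
$h{\left(o{\left(5 \right)} \right)} \left(-3\right)^{3} + p = \left(-4 - 5 \left(5^{2}\right)^{2}\right) \left(-3\right)^{3} + \frac{1}{43} = \left(-4 - 5 \cdot 25^{2}\right) \left(-27\right) + \frac{1}{43} = \left(-4 - 3125\right) \left(-27\right) + \frac{1}{43} = \left(-3129\right) \left(-27\right) + \frac{1}{43} = 84483 + \frac{1}{43} = \frac{3632770}{43}$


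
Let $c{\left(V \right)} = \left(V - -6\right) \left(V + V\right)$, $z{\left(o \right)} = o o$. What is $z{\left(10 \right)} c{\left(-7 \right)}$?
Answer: $1400$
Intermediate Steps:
$z{\left(o \right)} = o^{2}$
$c{\left(V \right)} = 2 V \left(6 + V\right)$ ($c{\left(V \right)} = \left(V + 6\right) 2 V = \left(6 + V\right) 2 V = 2 V \left(6 + V\right)$)
$z{\left(10 \right)} c{\left(-7 \right)} = 10^{2} \cdot 2 \left(-7\right) \left(6 - 7\right) = 100 \cdot 2 \left(-7\right) \left(-1\right) = 100 \cdot 14 = 1400$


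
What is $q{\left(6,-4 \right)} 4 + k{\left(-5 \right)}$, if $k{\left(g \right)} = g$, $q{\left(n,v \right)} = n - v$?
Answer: $35$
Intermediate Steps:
$q{\left(6,-4 \right)} 4 + k{\left(-5 \right)} = \left(6 - -4\right) 4 - 5 = \left(6 + 4\right) 4 - 5 = 10 \cdot 4 - 5 = 40 - 5 = 35$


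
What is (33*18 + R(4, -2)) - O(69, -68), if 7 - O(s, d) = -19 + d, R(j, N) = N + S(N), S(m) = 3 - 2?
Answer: 499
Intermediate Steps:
S(m) = 1
R(j, N) = 1 + N (R(j, N) = N + 1 = 1 + N)
O(s, d) = 26 - d (O(s, d) = 7 - (-19 + d) = 7 + (19 - d) = 26 - d)
(33*18 + R(4, -2)) - O(69, -68) = (33*18 + (1 - 2)) - (26 - 1*(-68)) = (594 - 1) - (26 + 68) = 593 - 1*94 = 593 - 94 = 499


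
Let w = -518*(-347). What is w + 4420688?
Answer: 4600434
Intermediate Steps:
w = 179746
w + 4420688 = 179746 + 4420688 = 4600434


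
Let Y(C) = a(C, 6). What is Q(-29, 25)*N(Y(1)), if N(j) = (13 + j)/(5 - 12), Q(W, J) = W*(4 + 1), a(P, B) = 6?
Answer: 2755/7 ≈ 393.57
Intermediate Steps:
Y(C) = 6
Q(W, J) = 5*W (Q(W, J) = W*5 = 5*W)
N(j) = -13/7 - j/7 (N(j) = (13 + j)/(-7) = (13 + j)*(-1/7) = -13/7 - j/7)
Q(-29, 25)*N(Y(1)) = (5*(-29))*(-13/7 - 1/7*6) = -145*(-13/7 - 6/7) = -145*(-19/7) = 2755/7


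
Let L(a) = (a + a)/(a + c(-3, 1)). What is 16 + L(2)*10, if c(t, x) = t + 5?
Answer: 26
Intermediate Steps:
c(t, x) = 5 + t
L(a) = 2*a/(2 + a) (L(a) = (a + a)/(a + (5 - 3)) = (2*a)/(a + 2) = (2*a)/(2 + a) = 2*a/(2 + a))
16 + L(2)*10 = 16 + (2*2/(2 + 2))*10 = 16 + (2*2/4)*10 = 16 + (2*2*(¼))*10 = 16 + 1*10 = 16 + 10 = 26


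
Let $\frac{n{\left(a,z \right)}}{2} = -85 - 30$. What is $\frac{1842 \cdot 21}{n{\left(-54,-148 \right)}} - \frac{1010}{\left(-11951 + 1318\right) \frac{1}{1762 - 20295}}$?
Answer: $- \frac{2358260803}{1222795} \approx -1928.6$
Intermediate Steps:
$n{\left(a,z \right)} = -230$ ($n{\left(a,z \right)} = 2 \left(-85 - 30\right) = 2 \left(-115\right) = -230$)
$\frac{1842 \cdot 21}{n{\left(-54,-148 \right)}} - \frac{1010}{\left(-11951 + 1318\right) \frac{1}{1762 - 20295}} = \frac{1842 \cdot 21}{-230} - \frac{1010}{\left(-11951 + 1318\right) \frac{1}{1762 - 20295}} = 38682 \left(- \frac{1}{230}\right) - \frac{1010}{\left(-10633\right) \frac{1}{-18533}} = - \frac{19341}{115} - \frac{1010}{\left(-10633\right) \left(- \frac{1}{18533}\right)} = - \frac{19341}{115} - \frac{1010}{\frac{10633}{18533}} = - \frac{19341}{115} - \frac{18718330}{10633} = - \frac{2358260803}{1222795}$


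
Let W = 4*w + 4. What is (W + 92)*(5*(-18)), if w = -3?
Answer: -7560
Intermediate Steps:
W = -8 (W = 4*(-3) + 4 = -12 + 4 = -8)
(W + 92)*(5*(-18)) = (-8 + 92)*(5*(-18)) = 84*(-90) = -7560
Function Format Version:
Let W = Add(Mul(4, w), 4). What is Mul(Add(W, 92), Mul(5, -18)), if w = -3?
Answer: -7560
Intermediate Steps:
W = -8 (W = Add(Mul(4, -3), 4) = Add(-12, 4) = -8)
Mul(Add(W, 92), Mul(5, -18)) = Mul(Add(-8, 92), Mul(5, -18)) = Mul(84, -90) = -7560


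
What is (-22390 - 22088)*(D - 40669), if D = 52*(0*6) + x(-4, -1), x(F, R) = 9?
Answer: 1808475480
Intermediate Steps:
D = 9 (D = 52*(0*6) + 9 = 52*0 + 9 = 0 + 9 = 9)
(-22390 - 22088)*(D - 40669) = (-22390 - 22088)*(9 - 40669) = -44478*(-40660) = 1808475480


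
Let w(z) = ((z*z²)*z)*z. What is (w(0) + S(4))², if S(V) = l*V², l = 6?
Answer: 9216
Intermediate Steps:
S(V) = 6*V²
w(z) = z⁵ (w(z) = (z³*z)*z = z⁴*z = z⁵)
(w(0) + S(4))² = (0⁵ + 6*4²)² = (0 + 6*16)² = (0 + 96)² = 96² = 9216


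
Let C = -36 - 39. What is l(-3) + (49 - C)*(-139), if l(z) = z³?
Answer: -17263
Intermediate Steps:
C = -75
l(-3) + (49 - C)*(-139) = (-3)³ + (49 - 1*(-75))*(-139) = -27 + (49 + 75)*(-139) = -27 + 124*(-139) = -27 - 17236 = -17263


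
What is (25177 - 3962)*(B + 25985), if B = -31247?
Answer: -111633330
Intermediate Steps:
(25177 - 3962)*(B + 25985) = (25177 - 3962)*(-31247 + 25985) = 21215*(-5262) = -111633330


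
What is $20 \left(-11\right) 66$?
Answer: $-14520$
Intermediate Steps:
$20 \left(-11\right) 66 = \left(-220\right) 66 = -14520$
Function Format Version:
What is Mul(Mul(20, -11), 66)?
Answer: -14520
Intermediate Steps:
Mul(Mul(20, -11), 66) = Mul(-220, 66) = -14520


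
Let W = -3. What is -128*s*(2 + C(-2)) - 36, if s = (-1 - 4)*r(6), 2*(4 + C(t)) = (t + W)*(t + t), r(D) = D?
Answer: 30684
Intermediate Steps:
C(t) = -4 + t*(-3 + t) (C(t) = -4 + ((t - 3)*(t + t))/2 = -4 + ((-3 + t)*(2*t))/2 = -4 + (2*t*(-3 + t))/2 = -4 + t*(-3 + t))
s = -30 (s = (-1 - 4)*6 = -5*6 = -30)
-128*s*(2 + C(-2)) - 36 = -(-3840)*(2 + (-4 + (-2)**2 - 3*(-2))) - 36 = -(-3840)*(2 + (-4 + 4 + 6)) - 36 = -(-3840)*(2 + 6) - 36 = -(-3840)*8 - 36 = -128*(-240) - 36 = 30720 - 36 = 30684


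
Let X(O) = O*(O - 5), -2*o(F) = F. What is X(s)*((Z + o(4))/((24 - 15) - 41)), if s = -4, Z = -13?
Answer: 135/8 ≈ 16.875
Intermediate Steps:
o(F) = -F/2
X(O) = O*(-5 + O)
X(s)*((Z + o(4))/((24 - 15) - 41)) = (-4*(-5 - 4))*((-13 - ½*4)/((24 - 15) - 41)) = (-4*(-9))*((-13 - 2)/(9 - 41)) = 36*(-15/(-32)) = 36*(-15*(-1/32)) = 36*(15/32) = 135/8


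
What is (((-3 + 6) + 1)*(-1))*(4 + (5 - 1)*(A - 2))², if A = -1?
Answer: -256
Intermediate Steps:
(((-3 + 6) + 1)*(-1))*(4 + (5 - 1)*(A - 2))² = (((-3 + 6) + 1)*(-1))*(4 + (5 - 1)*(-1 - 2))² = ((3 + 1)*(-1))*(4 + 4*(-3))² = (4*(-1))*(4 - 12)² = -4*(-8)² = -4*64 = -256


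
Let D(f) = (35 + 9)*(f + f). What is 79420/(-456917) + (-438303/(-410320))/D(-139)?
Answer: -398811967432651/2293282067838080 ≈ -0.17390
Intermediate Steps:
D(f) = 88*f (D(f) = 44*(2*f) = 88*f)
79420/(-456917) + (-438303/(-410320))/D(-139) = 79420/(-456917) + (-438303/(-410320))/((88*(-139))) = 79420*(-1/456917) - 438303*(-1/410320)/(-12232) = -79420/456917 + (438303/410320)*(-1/12232) = -79420/456917 - 438303/5019034240 = -398811967432651/2293282067838080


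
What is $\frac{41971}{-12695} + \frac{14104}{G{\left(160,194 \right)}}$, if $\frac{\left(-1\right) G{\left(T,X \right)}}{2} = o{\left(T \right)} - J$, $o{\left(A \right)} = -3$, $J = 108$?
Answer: $\frac{84866359}{1409145} \approx 60.225$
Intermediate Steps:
$G{\left(T,X \right)} = 222$ ($G{\left(T,X \right)} = - 2 \left(-3 - 108\right) = \left(-2\right) \left(-111\right) = 222$)
$\frac{41971}{-12695} + \frac{14104}{G{\left(160,194 \right)}} = \frac{41971}{-12695} + \frac{14104}{222} = 41971 \left(- \frac{1}{12695}\right) + 14104 \cdot \frac{1}{222} = - \frac{41971}{12695} + \frac{7052}{111} = \frac{84866359}{1409145}$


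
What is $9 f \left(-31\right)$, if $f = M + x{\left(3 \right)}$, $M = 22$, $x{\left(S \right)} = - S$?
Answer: $-5301$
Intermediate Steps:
$f = 19$ ($f = 22 - 3 = 19$)
$9 f \left(-31\right) = 9 \cdot 19 \left(-31\right) = 171 \left(-31\right) = -5301$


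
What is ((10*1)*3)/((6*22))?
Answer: 5/22 ≈ 0.22727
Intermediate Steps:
((10*1)*3)/((6*22)) = (10*3)/132 = 30*(1/132) = 5/22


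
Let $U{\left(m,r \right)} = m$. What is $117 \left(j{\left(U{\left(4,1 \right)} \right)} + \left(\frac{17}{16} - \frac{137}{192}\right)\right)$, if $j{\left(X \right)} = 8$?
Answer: $\frac{62517}{64} \approx 976.83$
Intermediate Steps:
$117 \left(j{\left(U{\left(4,1 \right)} \right)} + \left(\frac{17}{16} - \frac{137}{192}\right)\right) = 117 \left(8 + \left(\frac{17}{16} - \frac{137}{192}\right)\right) = 117 \left(8 + \frac{67}{192}\right) = 117 \cdot \frac{1603}{192} = \frac{62517}{64}$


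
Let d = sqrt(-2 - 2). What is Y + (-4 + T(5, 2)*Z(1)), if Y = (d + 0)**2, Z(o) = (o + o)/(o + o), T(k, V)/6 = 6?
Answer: 28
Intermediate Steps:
d = 2*I (d = sqrt(-4) = 2*I ≈ 2.0*I)
T(k, V) = 36 (T(k, V) = 6*6 = 36)
Z(o) = 1 (Z(o) = (2*o)/((2*o)) = (2*o)*(1/(2*o)) = 1)
Y = -4 (Y = (2*I + 0)**2 = (2*I)**2 = -4)
Y + (-4 + T(5, 2)*Z(1)) = -4 + (-4 + 36*1) = -4 + (-4 + 36) = -4 + 32 = 28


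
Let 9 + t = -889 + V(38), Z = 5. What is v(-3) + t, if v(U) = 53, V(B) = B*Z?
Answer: -655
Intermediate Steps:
V(B) = 5*B (V(B) = B*5 = 5*B)
t = -708 (t = -9 + (-889 + 5*38) = -9 + (-889 + 190) = -9 - 699 = -708)
v(-3) + t = 53 - 708 = -655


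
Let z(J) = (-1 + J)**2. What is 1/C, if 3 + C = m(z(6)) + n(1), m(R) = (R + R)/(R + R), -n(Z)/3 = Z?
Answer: -1/5 ≈ -0.20000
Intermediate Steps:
n(Z) = -3*Z
m(R) = 1 (m(R) = (2*R)/((2*R)) = (2*R)*(1/(2*R)) = 1)
C = -5 (C = -3 + (1 - 3*1) = -3 + (1 - 3) = -3 - 2 = -5)
1/C = 1/(-5) = -1/5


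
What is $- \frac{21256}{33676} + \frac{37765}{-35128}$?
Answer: $- \frac{504613727}{295742632} \approx -1.7063$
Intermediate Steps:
$- \frac{21256}{33676} + \frac{37765}{-35128} = \left(-21256\right) \frac{1}{33676} + 37765 \left(- \frac{1}{35128}\right) = - \frac{5314}{8419} - \frac{37765}{35128} = - \frac{504613727}{295742632}$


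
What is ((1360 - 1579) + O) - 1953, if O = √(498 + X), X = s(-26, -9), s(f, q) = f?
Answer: -2172 + 2*√118 ≈ -2150.3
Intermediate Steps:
X = -26
O = 2*√118 (O = √(498 - 26) = √472 = 2*√118 ≈ 21.726)
((1360 - 1579) + O) - 1953 = ((1360 - 1579) + 2*√118) - 1953 = (-219 + 2*√118) - 1953 = -2172 + 2*√118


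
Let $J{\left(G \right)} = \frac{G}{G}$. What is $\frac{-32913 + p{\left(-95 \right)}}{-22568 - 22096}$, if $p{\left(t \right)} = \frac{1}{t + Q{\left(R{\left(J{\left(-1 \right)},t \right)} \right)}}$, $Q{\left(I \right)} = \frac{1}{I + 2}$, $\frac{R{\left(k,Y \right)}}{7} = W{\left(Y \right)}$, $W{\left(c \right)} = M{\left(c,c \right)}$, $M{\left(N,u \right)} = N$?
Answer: $\frac{691019627}{937735568} \approx 0.7369$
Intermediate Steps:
$J{\left(G \right)} = 1$
$W{\left(c \right)} = c$
$R{\left(k,Y \right)} = 7 Y$
$Q{\left(I \right)} = \frac{1}{2 + I}$
$p{\left(t \right)} = \frac{1}{t + \frac{1}{2 + 7 t}}$
$\frac{-32913 + p{\left(-95 \right)}}{-22568 - 22096} = \frac{-32913 + \frac{2 + 7 \left(-95\right)}{1 - 95 \left(2 + 7 \left(-95\right)\right)}}{-22568 - 22096} = \frac{-32913 + \frac{2 - 665}{1 - 95 \left(2 - 665\right)}}{-44664} = \left(-32913 + \frac{1}{1 - -62985} \left(-663\right)\right) \left(- \frac{1}{44664}\right) = \left(-32913 + \frac{1}{1 + 62985} \left(-663\right)\right) \left(- \frac{1}{44664}\right) = \left(-32913 + \frac{1}{62986} \left(-663\right)\right) \left(- \frac{1}{44664}\right) = \left(-32913 - \frac{663}{62986}\right) \left(- \frac{1}{44664}\right) = \left(- \frac{2073058881}{62986}\right) \left(- \frac{1}{44664}\right) = \frac{691019627}{937735568}$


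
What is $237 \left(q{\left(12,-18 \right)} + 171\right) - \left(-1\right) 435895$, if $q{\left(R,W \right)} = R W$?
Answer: $425230$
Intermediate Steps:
$237 \left(q{\left(12,-18 \right)} + 171\right) - \left(-1\right) 435895 = 237 \left(12 \left(-18\right) + 171\right) - \left(-1\right) 435895 = 237 \left(-216 + 171\right) - -435895 = 237 \left(-45\right) + 435895 = -10665 + 435895 = 425230$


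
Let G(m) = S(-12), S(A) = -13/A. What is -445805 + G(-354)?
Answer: -5349647/12 ≈ -4.4580e+5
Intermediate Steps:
G(m) = 13/12 (G(m) = -13/(-12) = -13*(-1/12) = 13/12)
-445805 + G(-354) = -445805 + 13/12 = -5349647/12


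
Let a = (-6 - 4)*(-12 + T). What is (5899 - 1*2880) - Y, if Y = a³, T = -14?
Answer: -17572981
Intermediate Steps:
a = 260 (a = (-6 - 4)*(-12 - 14) = -10*(-26) = 260)
Y = 17576000 (Y = 260³ = 17576000)
(5899 - 1*2880) - Y = (5899 - 1*2880) - 1*17576000 = (5899 - 2880) - 17576000 = 3019 - 17576000 = -17572981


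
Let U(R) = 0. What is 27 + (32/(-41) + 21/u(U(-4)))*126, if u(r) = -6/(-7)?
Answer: 123642/41 ≈ 3015.7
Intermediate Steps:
u(r) = 6/7 (u(r) = -6*(-1/7) = 6/7)
27 + (32/(-41) + 21/u(U(-4)))*126 = 27 + (32/(-41) + 21/(6/7))*126 = 27 + (32*(-1/41) + 21*(7/6))*126 = 27 + (-32/41 + 49/2)*126 = 27 + (1945/82)*126 = 27 + 122535/41 = 123642/41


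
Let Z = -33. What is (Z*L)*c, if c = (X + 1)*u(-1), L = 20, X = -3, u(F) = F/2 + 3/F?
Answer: -4620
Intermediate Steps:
u(F) = F/2 + 3/F (u(F) = F*(1/2) + 3/F = F/2 + 3/F)
c = 7 (c = (-3 + 1)*((1/2)*(-1) + 3/(-1)) = -2*(-1/2 + 3*(-1)) = -2*(-1/2 - 3) = -2*(-7/2) = 7)
(Z*L)*c = -33*20*7 = -660*7 = -4620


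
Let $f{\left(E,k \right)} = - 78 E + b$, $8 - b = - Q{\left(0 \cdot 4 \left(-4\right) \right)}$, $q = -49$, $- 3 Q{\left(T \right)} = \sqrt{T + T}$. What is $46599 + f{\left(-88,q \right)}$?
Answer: $53471$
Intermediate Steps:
$Q{\left(T \right)} = - \frac{\sqrt{2} \sqrt{T}}{3}$ ($Q{\left(T \right)} = - \frac{\sqrt{T + T}}{3} = - \frac{\sqrt{2 T}}{3} = - \frac{\sqrt{2} \sqrt{T}}{3}$)
$b = 8$ ($b = 8 - - \frac{\left(-1\right) \sqrt{2} \sqrt{0 \cdot 4 \left(-4\right)}}{3} = 8 - - \frac{\left(-1\right) \sqrt{2} \sqrt{0 \left(-4\right)}}{3} = 8 - - \frac{\left(-1\right) \sqrt{2} \sqrt{0}}{3} = 8 - - \frac{\left(-1\right) \sqrt{2} \cdot 0}{3} = 8 - \left(-1\right) 0 = 8 - 0 = 8 + 0 = 8$)
$f{\left(E,k \right)} = 8 - 78 E$ ($f{\left(E,k \right)} = - 78 E + 8 = 8 - 78 E$)
$46599 + f{\left(-88,q \right)} = 46599 + \left(8 - -6864\right) = 46599 + \left(8 + 6864\right) = 46599 + 6872 = 53471$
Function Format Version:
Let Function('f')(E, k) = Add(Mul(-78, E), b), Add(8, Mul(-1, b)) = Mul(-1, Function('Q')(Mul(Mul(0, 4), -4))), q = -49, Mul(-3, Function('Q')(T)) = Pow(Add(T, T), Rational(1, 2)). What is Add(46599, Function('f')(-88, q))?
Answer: 53471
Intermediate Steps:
Function('Q')(T) = Mul(Rational(-1, 3), Pow(2, Rational(1, 2)), Pow(T, Rational(1, 2))) (Function('Q')(T) = Mul(Rational(-1, 3), Pow(Add(T, T), Rational(1, 2))) = Mul(Rational(-1, 3), Pow(Mul(2, T), Rational(1, 2))) = Mul(Rational(-1, 3), Mul(Pow(2, Rational(1, 2)), Pow(T, Rational(1, 2)))) = Mul(Rational(-1, 3), Pow(2, Rational(1, 2)), Pow(T, Rational(1, 2))))
b = 8 (b = Add(8, Mul(-1, Mul(-1, Mul(Rational(-1, 3), Pow(2, Rational(1, 2)), Pow(Mul(Mul(0, 4), -4), Rational(1, 2)))))) = Add(8, Mul(-1, Mul(-1, Mul(Rational(-1, 3), Pow(2, Rational(1, 2)), Pow(Mul(0, -4), Rational(1, 2)))))) = Add(8, Mul(-1, Mul(-1, Mul(Rational(-1, 3), Pow(2, Rational(1, 2)), Pow(0, Rational(1, 2)))))) = Add(8, Mul(-1, Mul(-1, Mul(Rational(-1, 3), Pow(2, Rational(1, 2)), 0)))) = Add(8, Mul(-1, Mul(-1, 0))) = Add(8, Mul(-1, 0)) = Add(8, 0) = 8)
Function('f')(E, k) = Add(8, Mul(-78, E)) (Function('f')(E, k) = Add(Mul(-78, E), 8) = Add(8, Mul(-78, E)))
Add(46599, Function('f')(-88, q)) = Add(46599, Add(8, Mul(-78, -88))) = Add(46599, Add(8, 6864)) = Add(46599, 6872) = 53471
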